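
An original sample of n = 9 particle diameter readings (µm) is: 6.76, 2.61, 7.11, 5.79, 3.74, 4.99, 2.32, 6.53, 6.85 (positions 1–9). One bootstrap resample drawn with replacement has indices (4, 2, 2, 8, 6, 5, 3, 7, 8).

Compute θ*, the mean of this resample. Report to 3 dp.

θ* = 4.692

Resample values: 5.79, 2.61, 2.61, 6.53, 4.99, 3.74, 7.11, 2.32, 6.53.
Mean = (5.79 + 2.61 + 2.61 + 6.53 + 4.99 + 3.74 + 7.11 + 2.32 + 6.53) / 9 = 42.230 / 9 = 4.692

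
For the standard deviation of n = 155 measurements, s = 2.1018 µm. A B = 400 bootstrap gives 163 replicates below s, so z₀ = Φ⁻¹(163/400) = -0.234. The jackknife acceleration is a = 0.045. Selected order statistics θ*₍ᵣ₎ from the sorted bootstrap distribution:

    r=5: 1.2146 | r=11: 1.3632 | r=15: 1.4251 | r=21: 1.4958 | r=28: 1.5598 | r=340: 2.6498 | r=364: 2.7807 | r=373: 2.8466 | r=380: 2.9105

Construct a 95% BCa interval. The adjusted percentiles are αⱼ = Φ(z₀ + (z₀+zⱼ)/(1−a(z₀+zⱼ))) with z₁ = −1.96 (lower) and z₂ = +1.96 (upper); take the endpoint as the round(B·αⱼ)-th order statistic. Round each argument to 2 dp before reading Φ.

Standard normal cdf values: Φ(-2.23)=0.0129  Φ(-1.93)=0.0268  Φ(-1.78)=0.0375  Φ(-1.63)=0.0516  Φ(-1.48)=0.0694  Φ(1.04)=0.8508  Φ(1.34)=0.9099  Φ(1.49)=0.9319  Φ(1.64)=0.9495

(1.2146, 2.9105)

Lower: z₀ + z₁ = -0.234 + (-1.960) = -2.194; 1 − a(z₀+z₁) = 1 − (0.045)(-2.194) = 1.0987; argument = -0.234 + (-2.194)/1.0987 = -2.2309 → -2.23.
α₁ = Φ(-2.23) = 0.0129; rank = round(400 × 0.0129) = 5; θ*₍5₎ = 1.2146.
Upper: z₀ + z₂ = 1.726; 1 − a(z₀+z₂) = 0.9223; argument = 1.6373 → 1.64; α₂ = 0.9495; rank = 380; θ*₍380₎ = 2.9105.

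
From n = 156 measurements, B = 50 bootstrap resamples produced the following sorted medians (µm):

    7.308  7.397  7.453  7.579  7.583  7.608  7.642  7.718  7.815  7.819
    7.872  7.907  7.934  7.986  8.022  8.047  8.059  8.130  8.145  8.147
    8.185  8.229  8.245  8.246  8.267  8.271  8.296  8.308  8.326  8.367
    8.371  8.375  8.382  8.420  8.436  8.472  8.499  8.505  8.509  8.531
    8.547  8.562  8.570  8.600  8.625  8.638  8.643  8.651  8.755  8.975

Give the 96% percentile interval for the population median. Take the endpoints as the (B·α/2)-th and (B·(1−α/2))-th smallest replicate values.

α = 0.04; lower rank = 50 × 0.020 = 1; upper rank = 50 × 0.980 = 49.
The 1st smallest replicate is 7.308; the 49th is 8.755.

(7.308, 8.755)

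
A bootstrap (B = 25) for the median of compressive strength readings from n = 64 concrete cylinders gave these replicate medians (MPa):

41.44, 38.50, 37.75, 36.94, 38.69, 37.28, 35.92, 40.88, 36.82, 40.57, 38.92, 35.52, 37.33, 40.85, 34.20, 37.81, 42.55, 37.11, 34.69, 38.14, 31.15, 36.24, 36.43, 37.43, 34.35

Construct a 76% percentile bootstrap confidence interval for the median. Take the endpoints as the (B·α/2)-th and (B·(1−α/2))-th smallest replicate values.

Sorted replicates: 31.15, 34.20, 34.35, 34.69, 35.52, 35.92, 36.24, 36.43, 36.82, 36.94, 37.11, 37.28, 37.33, 37.43, 37.75, 37.81, 38.14, 38.50, 38.69, 38.92, 40.57, 40.85, 40.88, 41.44, 42.55
α = 0.24; lower rank = 25 × 0.120 = 3; upper rank = 25 × 0.880 = 22.
The 3rd smallest replicate is 34.35; the 22nd is 40.85.

(34.35, 40.85)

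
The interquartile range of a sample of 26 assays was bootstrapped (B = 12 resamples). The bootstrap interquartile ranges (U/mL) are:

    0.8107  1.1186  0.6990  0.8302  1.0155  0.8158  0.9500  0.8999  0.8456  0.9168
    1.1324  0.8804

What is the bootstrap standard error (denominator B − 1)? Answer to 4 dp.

SE* = 0.1281

Bootstrap SE is the standard deviation of the 12 replicate interquartile ranges.
Mean of replicates: (0.8107 + 1.1186 + 0.6990 + 0.8302 + 1.0155 + 0.8158 + 0.9500 + 0.8999 + 0.8456 + 0.9168 + 1.1324 + 0.8804) / 12 = 10.91490 / 12 = 0.90957
Sum of squared deviations: (−0.09887)² + (+0.20903)² + (−0.21057)² + (−0.07937)² + (+0.10593)² + (−0.09377)² + (+0.04043)² + (−0.00967)² + (−0.06397)² + (+0.00723)² + (+0.22283)² + (−0.02917)² = 0.18050
Variance = 0.18050 / 11 = 0.01641
SE* = √0.01641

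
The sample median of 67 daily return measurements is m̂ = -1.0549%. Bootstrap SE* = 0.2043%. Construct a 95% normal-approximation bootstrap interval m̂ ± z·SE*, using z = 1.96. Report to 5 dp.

Margin = 1.96 × 0.2043 = 0.400428
Interval: -1.0549 ± 0.400428

(-1.45533, -0.65447)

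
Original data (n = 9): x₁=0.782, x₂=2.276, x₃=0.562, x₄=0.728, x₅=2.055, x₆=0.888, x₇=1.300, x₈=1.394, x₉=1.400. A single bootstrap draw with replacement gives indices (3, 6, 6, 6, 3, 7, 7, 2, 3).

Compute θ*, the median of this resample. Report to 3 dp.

θ* = 0.888

Resample values: 0.562, 0.888, 0.888, 0.888, 0.562, 1.300, 1.300, 2.276, 0.562.
Sorted: 0.562, 0.562, 0.562, 0.888, 0.888, 0.888, 1.300, 1.300, 2.276
Median = middle value = 0.888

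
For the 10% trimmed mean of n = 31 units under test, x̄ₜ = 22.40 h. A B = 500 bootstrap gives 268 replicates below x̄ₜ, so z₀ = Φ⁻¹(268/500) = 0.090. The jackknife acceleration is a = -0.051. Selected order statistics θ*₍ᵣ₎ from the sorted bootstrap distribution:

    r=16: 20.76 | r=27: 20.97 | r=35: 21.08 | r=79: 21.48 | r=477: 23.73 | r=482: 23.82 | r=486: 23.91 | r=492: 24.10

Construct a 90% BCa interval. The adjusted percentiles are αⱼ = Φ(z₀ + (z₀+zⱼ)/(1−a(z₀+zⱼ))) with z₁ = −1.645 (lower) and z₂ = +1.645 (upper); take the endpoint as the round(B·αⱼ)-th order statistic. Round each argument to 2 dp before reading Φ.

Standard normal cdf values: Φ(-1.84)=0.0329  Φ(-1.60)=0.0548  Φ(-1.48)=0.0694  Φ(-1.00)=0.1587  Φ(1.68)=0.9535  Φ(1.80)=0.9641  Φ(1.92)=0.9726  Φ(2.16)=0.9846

(20.97, 23.73)

Lower: z₀ + z₁ = 0.090 + (-1.645) = -1.555; 1 − a(z₀+z₁) = 1 − (-0.051)(-1.555) = 0.9207; argument = 0.090 + (-1.555)/0.9207 = -1.5989 → -1.60.
α₁ = Φ(-1.60) = 0.0548; rank = round(500 × 0.0548) = 27; θ*₍27₎ = 20.97.
Upper: z₀ + z₂ = 1.735; 1 − a(z₀+z₂) = 1.0885; argument = 1.6840 → 1.68; α₂ = 0.9535; rank = 477; θ*₍477₎ = 23.73.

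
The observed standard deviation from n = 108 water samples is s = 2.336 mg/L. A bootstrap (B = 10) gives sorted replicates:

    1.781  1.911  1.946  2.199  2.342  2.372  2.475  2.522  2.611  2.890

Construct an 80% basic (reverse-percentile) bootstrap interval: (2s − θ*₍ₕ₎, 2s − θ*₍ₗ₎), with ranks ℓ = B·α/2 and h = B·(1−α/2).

(2.061, 2.891)

Percentile endpoints at ranks 1 and 9: θ*₍1₎ = 1.781, θ*₍9₎ = 2.611.
Basic interval reflects these around s:
  lower = 2 × 2.336 − 2.611 = 2.061
  upper = 2 × 2.336 − 1.781 = 2.891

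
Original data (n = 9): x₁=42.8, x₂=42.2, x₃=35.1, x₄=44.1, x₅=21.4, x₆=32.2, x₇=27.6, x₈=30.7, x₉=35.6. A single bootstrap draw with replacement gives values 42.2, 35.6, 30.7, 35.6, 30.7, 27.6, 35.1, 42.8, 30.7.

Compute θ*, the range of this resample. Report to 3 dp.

Range = 42.8 − 27.6 = 15.200

θ* = 15.200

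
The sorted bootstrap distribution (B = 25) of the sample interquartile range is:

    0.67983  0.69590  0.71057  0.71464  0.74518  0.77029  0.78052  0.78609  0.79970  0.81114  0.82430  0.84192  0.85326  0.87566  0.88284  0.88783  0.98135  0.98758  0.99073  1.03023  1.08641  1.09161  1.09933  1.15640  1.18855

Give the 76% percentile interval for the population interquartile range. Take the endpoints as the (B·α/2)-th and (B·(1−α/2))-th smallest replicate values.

(0.71057, 1.09161)

α = 0.24; lower rank = 25 × 0.120 = 3; upper rank = 25 × 0.880 = 22.
The 3rd smallest replicate is 0.71057; the 22nd is 1.09161.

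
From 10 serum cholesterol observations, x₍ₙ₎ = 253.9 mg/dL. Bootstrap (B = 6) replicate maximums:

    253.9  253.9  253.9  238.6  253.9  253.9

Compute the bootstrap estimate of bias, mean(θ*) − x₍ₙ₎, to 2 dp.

bias = −2.55

mean(θ*) = (253.9 + 253.9 + 253.9 + 238.6 + 253.9 + 253.9) / 6 = 251.350
bias = 251.350 − 253.9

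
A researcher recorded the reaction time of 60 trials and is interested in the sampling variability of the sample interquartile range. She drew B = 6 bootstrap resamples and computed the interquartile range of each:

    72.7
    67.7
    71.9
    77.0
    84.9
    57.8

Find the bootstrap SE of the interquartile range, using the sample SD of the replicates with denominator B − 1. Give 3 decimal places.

SE* = 9.078

Bootstrap SE is the standard deviation of the 6 replicate interquartile ranges.
Mean of replicates: (72.7 + 67.7 + 71.9 + 77.0 + 84.9 + 57.8) / 6 = 432.0000 / 6 = 72.0000
Sum of squared deviations: (+0.7000)² + (−4.3000)² + (−0.1000)² + (+5.0000)² + (+12.9000)² + (−14.2000)² = 412.0400
Variance = 412.0400 / 5 = 82.4080
SE* = √82.4080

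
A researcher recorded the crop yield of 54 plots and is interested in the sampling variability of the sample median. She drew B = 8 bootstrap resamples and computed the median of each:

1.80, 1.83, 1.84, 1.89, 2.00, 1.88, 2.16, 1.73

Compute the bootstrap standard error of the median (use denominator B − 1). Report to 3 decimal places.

Bootstrap SE is the standard deviation of the 8 replicate medians.
Mean of replicates: (1.80 + 1.83 + 1.84 + 1.89 + 2.00 + 1.88 + 2.16 + 1.73) / 8 = 15.13000 / 8 = 1.89125
Sum of squared deviations: (−0.09125)² + (−0.06125)² + (−0.05125)² + (−0.00125)² + (+0.10875)² + (−0.01125)² + (+0.26875)² + (−0.16125)² = 0.12489
Variance = 0.12489 / 7 = 0.01784
SE* = √0.01784

SE* = 0.134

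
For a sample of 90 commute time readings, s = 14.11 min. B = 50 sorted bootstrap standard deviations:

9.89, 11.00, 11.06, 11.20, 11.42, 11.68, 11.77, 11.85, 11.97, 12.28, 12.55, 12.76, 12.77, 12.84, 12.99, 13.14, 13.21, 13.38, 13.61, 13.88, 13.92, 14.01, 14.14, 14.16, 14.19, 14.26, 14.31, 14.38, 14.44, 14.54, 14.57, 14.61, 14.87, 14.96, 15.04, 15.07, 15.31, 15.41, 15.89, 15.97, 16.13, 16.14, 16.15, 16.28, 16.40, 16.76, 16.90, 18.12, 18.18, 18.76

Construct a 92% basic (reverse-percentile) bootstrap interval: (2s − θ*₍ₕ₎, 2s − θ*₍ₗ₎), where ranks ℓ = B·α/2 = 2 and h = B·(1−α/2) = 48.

Percentile endpoints at ranks 2 and 48: θ*₍2₎ = 11.00, θ*₍48₎ = 18.12.
Basic interval reflects these around s:
  lower = 2 × 14.11 − 18.12 = 10.10
  upper = 2 × 14.11 − 11.00 = 17.22

(10.10, 17.22)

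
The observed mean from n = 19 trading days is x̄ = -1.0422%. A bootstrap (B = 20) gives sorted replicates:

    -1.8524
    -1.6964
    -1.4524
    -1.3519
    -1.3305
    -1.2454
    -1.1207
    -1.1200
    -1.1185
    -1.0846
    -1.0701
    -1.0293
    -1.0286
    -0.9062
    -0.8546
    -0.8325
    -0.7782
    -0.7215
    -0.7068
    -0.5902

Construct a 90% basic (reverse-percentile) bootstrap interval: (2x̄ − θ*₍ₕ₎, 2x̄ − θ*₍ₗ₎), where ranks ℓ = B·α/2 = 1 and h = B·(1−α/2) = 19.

Percentile endpoints at ranks 1 and 19: θ*₍1₎ = -1.8524, θ*₍19₎ = -0.7068.
Basic interval reflects these around x̄:
  lower = 2 × -1.0422 − -0.7068 = -1.3776
  upper = 2 × -1.0422 − -1.8524 = -0.2320

(-1.3776, -0.2320)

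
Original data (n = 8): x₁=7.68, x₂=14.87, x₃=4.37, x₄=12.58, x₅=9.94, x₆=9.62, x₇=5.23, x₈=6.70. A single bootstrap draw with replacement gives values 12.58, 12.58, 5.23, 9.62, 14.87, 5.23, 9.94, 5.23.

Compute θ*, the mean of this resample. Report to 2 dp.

Mean = (12.58 + 12.58 + 5.23 + 9.62 + 14.87 + 5.23 + 9.94 + 5.23) / 8 = 75.280 / 8 = 9.41

θ* = 9.41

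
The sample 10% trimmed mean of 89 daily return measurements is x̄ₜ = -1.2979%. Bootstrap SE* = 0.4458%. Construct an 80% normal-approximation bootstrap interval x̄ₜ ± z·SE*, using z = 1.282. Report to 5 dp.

Margin = 1.282 × 0.4458 = 0.571516
Interval: -1.2979 ± 0.571516

(-1.86942, -0.72638)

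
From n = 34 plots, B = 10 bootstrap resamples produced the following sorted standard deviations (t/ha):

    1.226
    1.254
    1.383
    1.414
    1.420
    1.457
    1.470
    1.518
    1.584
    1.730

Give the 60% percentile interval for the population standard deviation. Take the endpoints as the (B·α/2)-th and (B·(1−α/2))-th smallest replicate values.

(1.254, 1.518)

α = 0.40; lower rank = 10 × 0.200 = 2; upper rank = 10 × 0.800 = 8.
The 2nd smallest replicate is 1.254; the 8th is 1.518.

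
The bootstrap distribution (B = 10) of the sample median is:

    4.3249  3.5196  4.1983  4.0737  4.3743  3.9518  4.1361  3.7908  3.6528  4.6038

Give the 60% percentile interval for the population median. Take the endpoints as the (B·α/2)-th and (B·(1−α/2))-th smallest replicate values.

(3.6528, 4.3249)

Sorted replicates: 3.5196, 3.6528, 3.7908, 3.9518, 4.0737, 4.1361, 4.1983, 4.3249, 4.3743, 4.6038
α = 0.40; lower rank = 10 × 0.200 = 2; upper rank = 10 × 0.800 = 8.
The 2nd smallest replicate is 3.6528; the 8th is 4.3249.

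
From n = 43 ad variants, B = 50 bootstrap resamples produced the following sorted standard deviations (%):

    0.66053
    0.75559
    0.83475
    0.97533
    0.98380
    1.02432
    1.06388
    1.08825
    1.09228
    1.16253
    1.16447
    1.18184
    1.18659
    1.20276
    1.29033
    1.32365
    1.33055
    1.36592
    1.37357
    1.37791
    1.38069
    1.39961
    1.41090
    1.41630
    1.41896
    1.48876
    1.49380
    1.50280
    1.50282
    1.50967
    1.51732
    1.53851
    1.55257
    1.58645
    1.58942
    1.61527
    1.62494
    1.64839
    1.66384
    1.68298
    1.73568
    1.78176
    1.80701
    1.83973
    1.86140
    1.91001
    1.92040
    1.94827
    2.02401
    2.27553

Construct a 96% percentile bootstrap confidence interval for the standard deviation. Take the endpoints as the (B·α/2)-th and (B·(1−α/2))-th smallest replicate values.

α = 0.04; lower rank = 50 × 0.020 = 1; upper rank = 50 × 0.980 = 49.
The 1st smallest replicate is 0.66053; the 49th is 2.02401.

(0.66053, 2.02401)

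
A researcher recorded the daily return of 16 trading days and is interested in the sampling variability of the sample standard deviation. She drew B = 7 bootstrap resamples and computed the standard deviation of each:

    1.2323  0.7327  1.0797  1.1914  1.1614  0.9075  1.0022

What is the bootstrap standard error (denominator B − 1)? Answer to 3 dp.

Bootstrap SE is the standard deviation of the 7 replicate standard deviations.
Mean of replicates: (1.2323 + 0.7327 + 1.0797 + 1.1914 + 1.1614 + 0.9075 + 1.0022) / 7 = 7.30720 / 7 = 1.04389
Sum of squared deviations: (+0.18841)² + (−0.31119)² + (+0.03581)² + (+0.14751)² + (+0.11751)² + (−0.13639)² + (−0.04169)² = 0.18953
Variance = 0.18953 / 6 = 0.03159
SE* = √0.03159

SE* = 0.178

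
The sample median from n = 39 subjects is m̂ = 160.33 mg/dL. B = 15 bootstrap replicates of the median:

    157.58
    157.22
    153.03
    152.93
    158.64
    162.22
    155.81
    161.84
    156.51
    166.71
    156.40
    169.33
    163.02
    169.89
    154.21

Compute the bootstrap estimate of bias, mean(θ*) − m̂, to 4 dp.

mean(θ*) = (157.58 + 157.22 + 153.03 + 152.93 + 158.64 + 162.22 + 155.81 + 161.84 + 156.51 + 166.71 + 156.40 + 169.33 + 163.02 + 169.89 + 154.21) / 15 = 159.68933
bias = 159.68933 − 160.33

bias = −0.6407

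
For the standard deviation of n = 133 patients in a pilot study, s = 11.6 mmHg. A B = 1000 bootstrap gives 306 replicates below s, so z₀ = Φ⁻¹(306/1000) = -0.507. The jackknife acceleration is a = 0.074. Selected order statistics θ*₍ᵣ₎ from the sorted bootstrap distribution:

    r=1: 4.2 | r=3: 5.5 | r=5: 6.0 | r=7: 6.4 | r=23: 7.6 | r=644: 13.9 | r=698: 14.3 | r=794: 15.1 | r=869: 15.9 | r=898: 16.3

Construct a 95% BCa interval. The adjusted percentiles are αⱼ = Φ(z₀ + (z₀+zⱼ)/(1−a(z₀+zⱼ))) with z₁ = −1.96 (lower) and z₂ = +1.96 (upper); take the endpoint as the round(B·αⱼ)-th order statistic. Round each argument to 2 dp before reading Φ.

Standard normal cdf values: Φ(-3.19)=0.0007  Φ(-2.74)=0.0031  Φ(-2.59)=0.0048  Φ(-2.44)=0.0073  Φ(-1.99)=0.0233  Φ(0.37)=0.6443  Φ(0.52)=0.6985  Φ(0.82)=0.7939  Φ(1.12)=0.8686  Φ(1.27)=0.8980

Lower: z₀ + z₁ = -0.507 + (-1.960) = -2.467; 1 − a(z₀+z₁) = 1 − (0.074)(-2.467) = 1.1826; argument = -0.507 + (-2.467)/1.1826 = -2.5932 → -2.59.
α₁ = Φ(-2.59) = 0.0048; rank = round(1000 × 0.0048) = 5; θ*₍5₎ = 6.0.
Upper: z₀ + z₂ = 1.453; 1 − a(z₀+z₂) = 0.8925; argument = 1.1211 → 1.12; α₂ = 0.8686; rank = 869; θ*₍869₎ = 15.9.

(6.0, 15.9)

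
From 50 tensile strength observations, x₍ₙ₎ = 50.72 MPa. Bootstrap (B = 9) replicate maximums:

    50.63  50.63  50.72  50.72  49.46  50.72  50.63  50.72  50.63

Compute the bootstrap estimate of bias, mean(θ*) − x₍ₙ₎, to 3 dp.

mean(θ*) = (50.63 + 50.63 + 50.72 + 50.72 + 49.46 + 50.72 + 50.63 + 50.72 + 50.63) / 9 = 50.5400
bias = 50.5400 − 50.72

bias = −0.180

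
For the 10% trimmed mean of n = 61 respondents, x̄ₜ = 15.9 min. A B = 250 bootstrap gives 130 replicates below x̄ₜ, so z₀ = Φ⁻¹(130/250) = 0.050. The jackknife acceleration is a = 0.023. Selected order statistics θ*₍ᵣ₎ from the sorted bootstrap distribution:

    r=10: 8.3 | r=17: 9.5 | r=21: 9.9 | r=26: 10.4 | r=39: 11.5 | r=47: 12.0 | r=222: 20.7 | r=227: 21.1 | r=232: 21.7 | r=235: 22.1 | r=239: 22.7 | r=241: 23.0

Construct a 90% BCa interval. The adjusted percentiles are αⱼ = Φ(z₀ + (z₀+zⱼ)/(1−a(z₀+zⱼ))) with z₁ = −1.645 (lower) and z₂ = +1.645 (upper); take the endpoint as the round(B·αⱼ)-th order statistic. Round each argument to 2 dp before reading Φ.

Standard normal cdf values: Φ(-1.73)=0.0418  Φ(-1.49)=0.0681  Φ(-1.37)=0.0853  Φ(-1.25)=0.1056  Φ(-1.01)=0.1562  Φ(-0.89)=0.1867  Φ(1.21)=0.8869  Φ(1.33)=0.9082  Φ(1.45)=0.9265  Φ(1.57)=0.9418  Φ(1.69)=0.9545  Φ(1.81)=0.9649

(9.5, 23.0)

Lower: z₀ + z₁ = 0.050 + (-1.645) = -1.595; 1 − a(z₀+z₁) = 1 − (0.023)(-1.595) = 1.0367; argument = 0.050 + (-1.595)/1.0367 = -1.4886 → -1.49.
α₁ = Φ(-1.49) = 0.0681; rank = round(250 × 0.0681) = 17; θ*₍17₎ = 9.5.
Upper: z₀ + z₂ = 1.695; 1 − a(z₀+z₂) = 0.9610; argument = 1.8138 → 1.81; α₂ = 0.9649; rank = 241; θ*₍241₎ = 23.0.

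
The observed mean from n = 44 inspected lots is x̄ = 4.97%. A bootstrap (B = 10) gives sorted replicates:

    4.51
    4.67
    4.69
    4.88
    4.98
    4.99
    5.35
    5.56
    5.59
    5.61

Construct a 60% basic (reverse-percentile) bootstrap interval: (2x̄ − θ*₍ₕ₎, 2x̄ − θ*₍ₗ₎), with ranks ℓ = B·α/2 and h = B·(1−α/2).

Percentile endpoints at ranks 2 and 8: θ*₍2₎ = 4.67, θ*₍8₎ = 5.56.
Basic interval reflects these around x̄:
  lower = 2 × 4.97 − 5.56 = 4.38
  upper = 2 × 4.97 − 4.67 = 5.27

(4.38, 5.27)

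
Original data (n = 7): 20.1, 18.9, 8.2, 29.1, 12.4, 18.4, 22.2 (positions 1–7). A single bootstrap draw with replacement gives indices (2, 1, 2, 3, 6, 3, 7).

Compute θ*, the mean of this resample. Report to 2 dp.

θ* = 16.41

Resample values: 18.9, 20.1, 18.9, 8.2, 18.4, 8.2, 22.2.
Mean = (18.9 + 20.1 + 18.9 + 8.2 + 18.4 + 8.2 + 22.2) / 7 = 114.90 / 7 = 16.41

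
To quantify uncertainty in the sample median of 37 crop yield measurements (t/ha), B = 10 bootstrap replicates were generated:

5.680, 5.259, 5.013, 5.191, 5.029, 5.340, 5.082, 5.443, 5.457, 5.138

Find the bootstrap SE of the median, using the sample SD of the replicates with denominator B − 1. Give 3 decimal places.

SE* = 0.216

Bootstrap SE is the standard deviation of the 10 replicate medians.
Mean of replicates: (5.680 + 5.259 + 5.013 + 5.191 + 5.029 + 5.340 + 5.082 + 5.443 + 5.457 + 5.138) / 10 = 52.6320 / 10 = 5.2632
Sum of squared deviations: (+0.4168)² + (−0.0042)² + (−0.2502)² + (−0.0722)² + (−0.2342)² + (+0.0768)² + (−0.1812)² + (+0.1798)² + (+0.1938)² + (−0.1252)² = 0.4207
Variance = 0.4207 / 9 = 0.0467
SE* = √0.0467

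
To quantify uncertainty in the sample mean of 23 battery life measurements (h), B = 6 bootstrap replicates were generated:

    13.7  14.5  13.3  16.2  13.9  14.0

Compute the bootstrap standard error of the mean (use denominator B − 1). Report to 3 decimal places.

SE* = 1.025

Bootstrap SE is the standard deviation of the 6 replicate means.
Mean of replicates: (13.7 + 14.5 + 13.3 + 16.2 + 13.9 + 14.0) / 6 = 85.6000 / 6 = 14.2667
Sum of squared deviations: (−0.5667)² + (+0.2333)² + (−0.9667)² + (+1.9333)² + (−0.3667)² + (−0.2667)² = 5.2533
Variance = 5.2533 / 5 = 1.0507
SE* = √1.0507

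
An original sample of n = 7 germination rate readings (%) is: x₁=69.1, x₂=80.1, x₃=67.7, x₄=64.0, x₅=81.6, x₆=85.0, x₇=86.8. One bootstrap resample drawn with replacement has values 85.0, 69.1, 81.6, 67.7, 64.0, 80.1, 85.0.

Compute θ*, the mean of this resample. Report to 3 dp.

θ* = 76.071

Mean = (85.0 + 69.1 + 81.6 + 67.7 + 64.0 + 80.1 + 85.0) / 7 = 532.50 / 7 = 76.071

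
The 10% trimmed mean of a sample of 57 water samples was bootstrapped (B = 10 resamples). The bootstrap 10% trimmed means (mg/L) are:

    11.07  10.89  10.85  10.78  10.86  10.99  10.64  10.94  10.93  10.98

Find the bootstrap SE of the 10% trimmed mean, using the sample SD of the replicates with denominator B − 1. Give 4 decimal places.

Bootstrap SE is the standard deviation of the 10 replicate 10% trimmed means.
Mean of replicates: (11.07 + 10.89 + 10.85 + 10.78 + 10.86 + 10.99 + 10.64 + 10.94 + 10.93 + 10.98) / 10 = 108.93000 / 10 = 10.89300
Sum of squared deviations: (+0.17700)² + (−0.00300)² + (−0.04300)² + (−0.11300)² + (−0.03300)² + (+0.09700)² + (−0.25300)² + (+0.04700)² + (+0.03700)² + (+0.08700)² = 0.13161
Variance = 0.13161 / 9 = 0.01462
SE* = √0.01462

SE* = 0.1209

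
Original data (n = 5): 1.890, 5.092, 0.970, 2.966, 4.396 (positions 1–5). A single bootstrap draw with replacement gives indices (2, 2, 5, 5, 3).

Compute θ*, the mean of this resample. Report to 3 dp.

θ* = 3.989

Resample values: 5.092, 5.092, 4.396, 4.396, 0.970.
Mean = (5.092 + 5.092 + 4.396 + 4.396 + 0.970) / 5 = 19.9460 / 5 = 3.989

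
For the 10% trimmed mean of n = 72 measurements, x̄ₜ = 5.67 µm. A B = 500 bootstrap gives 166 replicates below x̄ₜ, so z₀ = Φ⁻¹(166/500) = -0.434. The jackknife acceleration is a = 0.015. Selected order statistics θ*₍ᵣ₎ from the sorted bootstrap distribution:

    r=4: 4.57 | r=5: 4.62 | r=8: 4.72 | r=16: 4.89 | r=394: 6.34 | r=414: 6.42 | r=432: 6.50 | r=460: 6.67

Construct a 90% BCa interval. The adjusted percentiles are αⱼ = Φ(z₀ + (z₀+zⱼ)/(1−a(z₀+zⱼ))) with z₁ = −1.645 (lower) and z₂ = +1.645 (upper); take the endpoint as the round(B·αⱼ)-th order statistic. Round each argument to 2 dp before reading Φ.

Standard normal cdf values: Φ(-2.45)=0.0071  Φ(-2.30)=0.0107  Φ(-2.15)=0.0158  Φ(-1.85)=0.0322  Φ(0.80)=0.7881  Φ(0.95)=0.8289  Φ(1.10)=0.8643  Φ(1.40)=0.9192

Lower: z₀ + z₁ = -0.434 + (-1.645) = -2.079; 1 − a(z₀+z₁) = 1 − (0.015)(-2.079) = 1.0312; argument = -0.434 + (-2.079)/1.0312 = -2.4501 → -2.45.
α₁ = Φ(-2.45) = 0.0071; rank = round(500 × 0.0071) = 4; θ*₍4₎ = 4.57.
Upper: z₀ + z₂ = 1.211; 1 − a(z₀+z₂) = 0.9818; argument = 0.7994 → 0.80; α₂ = 0.7881; rank = 394; θ*₍394₎ = 6.34.

(4.57, 6.34)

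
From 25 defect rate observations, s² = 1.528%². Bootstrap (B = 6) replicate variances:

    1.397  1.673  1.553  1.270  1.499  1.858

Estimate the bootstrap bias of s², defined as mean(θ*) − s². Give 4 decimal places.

mean(θ*) = (1.397 + 1.673 + 1.553 + 1.270 + 1.499 + 1.858) / 6 = 1.54167
bias = 1.54167 − 1.528

bias = +0.0137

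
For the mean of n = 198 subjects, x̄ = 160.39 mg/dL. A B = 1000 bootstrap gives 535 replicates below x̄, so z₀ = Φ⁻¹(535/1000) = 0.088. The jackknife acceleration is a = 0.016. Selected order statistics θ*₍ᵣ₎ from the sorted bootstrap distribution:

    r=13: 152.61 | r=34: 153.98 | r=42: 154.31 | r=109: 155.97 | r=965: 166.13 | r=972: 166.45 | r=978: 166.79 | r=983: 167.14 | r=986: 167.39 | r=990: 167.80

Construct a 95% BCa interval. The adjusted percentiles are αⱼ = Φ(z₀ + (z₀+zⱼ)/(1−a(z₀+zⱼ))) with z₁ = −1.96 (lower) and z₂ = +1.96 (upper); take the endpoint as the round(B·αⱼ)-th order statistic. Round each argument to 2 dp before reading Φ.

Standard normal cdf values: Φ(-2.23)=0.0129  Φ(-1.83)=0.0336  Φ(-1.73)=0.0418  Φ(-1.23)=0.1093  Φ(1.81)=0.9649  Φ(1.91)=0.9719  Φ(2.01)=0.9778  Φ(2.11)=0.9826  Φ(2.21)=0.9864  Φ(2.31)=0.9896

(154.31, 167.39)

Lower: z₀ + z₁ = 0.088 + (-1.960) = -1.872; 1 − a(z₀+z₁) = 1 − (0.016)(-1.872) = 1.0300; argument = 0.088 + (-1.872)/1.0300 = -1.7296 → -1.73.
α₁ = Φ(-1.73) = 0.0418; rank = round(1000 × 0.0418) = 42; θ*₍42₎ = 154.31.
Upper: z₀ + z₂ = 2.048; 1 − a(z₀+z₂) = 0.9672; argument = 2.2054 → 2.21; α₂ = 0.9864; rank = 986; θ*₍986₎ = 167.39.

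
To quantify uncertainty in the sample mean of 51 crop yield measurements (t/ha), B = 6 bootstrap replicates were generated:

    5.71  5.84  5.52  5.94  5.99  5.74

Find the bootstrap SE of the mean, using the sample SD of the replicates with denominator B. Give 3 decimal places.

SE* = 0.156

Bootstrap SE is the standard deviation of the 6 replicate means.
Mean of replicates: (5.71 + 5.84 + 5.52 + 5.94 + 5.99 + 5.74) / 6 = 34.74000 / 6 = 5.79000
Sum of squared deviations: (−0.08000)² + (+0.05000)² + (−0.27000)² + (+0.15000)² + (+0.20000)² + (−0.05000)² = 0.14680
Variance = 0.14680 / 6 = 0.02447
SE* = √0.02447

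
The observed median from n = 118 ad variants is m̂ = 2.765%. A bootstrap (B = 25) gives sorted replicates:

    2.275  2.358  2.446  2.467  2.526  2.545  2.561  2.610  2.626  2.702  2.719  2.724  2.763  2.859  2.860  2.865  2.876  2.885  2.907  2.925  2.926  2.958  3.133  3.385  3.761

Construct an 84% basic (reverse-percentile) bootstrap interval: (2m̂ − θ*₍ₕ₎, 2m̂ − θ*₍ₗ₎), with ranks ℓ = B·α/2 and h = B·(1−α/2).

(2.397, 3.172)

Percentile endpoints at ranks 2 and 23: θ*₍2₎ = 2.358, θ*₍23₎ = 3.133.
Basic interval reflects these around m̂:
  lower = 2 × 2.765 − 3.133 = 2.397
  upper = 2 × 2.765 − 2.358 = 3.172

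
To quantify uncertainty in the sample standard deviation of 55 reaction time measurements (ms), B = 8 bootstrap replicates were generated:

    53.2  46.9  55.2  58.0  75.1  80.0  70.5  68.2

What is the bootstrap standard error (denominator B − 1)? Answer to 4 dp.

Bootstrap SE is the standard deviation of the 8 replicate standard deviations.
Mean of replicates: (53.2 + 46.9 + 55.2 + 58.0 + 75.1 + 80.0 + 70.5 + 68.2) / 8 = 507.10000 / 8 = 63.38750
Sum of squared deviations: (−10.18750)² + (−16.48750)² + (−8.18750)² + (−5.38750)² + (+11.71250)² + (+16.61250)² + (+7.11250)² + (+4.81250)² = 958.58875
Variance = 958.58875 / 7 = 136.94125
SE* = √136.94125

SE* = 11.7022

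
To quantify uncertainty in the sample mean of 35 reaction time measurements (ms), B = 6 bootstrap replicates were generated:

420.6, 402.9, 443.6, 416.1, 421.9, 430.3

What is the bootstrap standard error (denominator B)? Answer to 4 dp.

SE* = 12.4841

Bootstrap SE is the standard deviation of the 6 replicate means.
Mean of replicates: (420.6 + 402.9 + 443.6 + 416.1 + 421.9 + 430.3) / 6 = 2535.40000 / 6 = 422.56667
Sum of squared deviations: (−1.96667)² + (−19.66667)² + (+21.03333)² + (−6.46667)² + (−0.66667)² + (+7.73333)² = 935.11333
Variance = 935.11333 / 6 = 155.85222
SE* = √155.85222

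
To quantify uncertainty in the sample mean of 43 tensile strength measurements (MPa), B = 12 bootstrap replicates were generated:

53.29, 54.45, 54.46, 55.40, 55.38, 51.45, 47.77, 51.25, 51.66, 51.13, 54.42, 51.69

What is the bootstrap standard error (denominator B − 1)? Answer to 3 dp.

SE* = 2.266

Bootstrap SE is the standard deviation of the 12 replicate means.
Mean of replicates: (53.29 + 54.45 + 54.46 + 55.40 + 55.38 + 51.45 + 47.77 + 51.25 + 51.66 + 51.13 + 54.42 + 51.69) / 12 = 632.3500 / 12 = 52.6958
Sum of squared deviations: (+0.5942)² + (+1.7542)² + (+1.7642)² + (+2.7042)² + (+2.6842)² + (−1.2458)² + (−4.9258)² + (−1.4458)² + (−1.0358)² + (−1.5658)² + (+1.7242)² + (−1.0058)² = 56.4753
Variance = 56.4753 / 11 = 5.1341
SE* = √5.1341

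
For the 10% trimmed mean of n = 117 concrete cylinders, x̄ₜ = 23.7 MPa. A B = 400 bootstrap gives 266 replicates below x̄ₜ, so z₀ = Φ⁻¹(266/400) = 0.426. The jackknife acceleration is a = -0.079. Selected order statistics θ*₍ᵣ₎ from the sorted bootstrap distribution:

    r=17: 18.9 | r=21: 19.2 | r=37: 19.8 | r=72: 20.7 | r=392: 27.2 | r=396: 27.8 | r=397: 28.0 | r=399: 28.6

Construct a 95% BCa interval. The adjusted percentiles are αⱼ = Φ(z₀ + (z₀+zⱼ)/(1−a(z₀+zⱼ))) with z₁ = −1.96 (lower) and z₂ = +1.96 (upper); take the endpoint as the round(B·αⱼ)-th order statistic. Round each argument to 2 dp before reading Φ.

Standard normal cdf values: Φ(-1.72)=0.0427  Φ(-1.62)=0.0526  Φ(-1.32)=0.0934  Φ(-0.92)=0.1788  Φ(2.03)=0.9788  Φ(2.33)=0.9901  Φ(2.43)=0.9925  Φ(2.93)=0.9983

Lower: z₀ + z₁ = 0.426 + (-1.960) = -1.534; 1 − a(z₀+z₁) = 1 − (-0.079)(-1.534) = 0.8788; argument = 0.426 + (-1.534)/0.8788 = -1.3195 → -1.32.
α₁ = Φ(-1.32) = 0.0934; rank = round(400 × 0.0934) = 37; θ*₍37₎ = 19.8.
Upper: z₀ + z₂ = 2.386; 1 − a(z₀+z₂) = 1.1885; argument = 2.4336 → 2.43; α₂ = 0.9925; rank = 397; θ*₍397₎ = 28.0.

(19.8, 28.0)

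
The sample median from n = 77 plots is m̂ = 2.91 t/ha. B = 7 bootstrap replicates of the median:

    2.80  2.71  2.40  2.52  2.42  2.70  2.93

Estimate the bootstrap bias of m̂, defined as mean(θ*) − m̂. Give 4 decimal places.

bias = −0.2700

mean(θ*) = (2.80 + 2.71 + 2.40 + 2.52 + 2.42 + 2.70 + 2.93) / 7 = 2.64000
bias = 2.64000 − 2.91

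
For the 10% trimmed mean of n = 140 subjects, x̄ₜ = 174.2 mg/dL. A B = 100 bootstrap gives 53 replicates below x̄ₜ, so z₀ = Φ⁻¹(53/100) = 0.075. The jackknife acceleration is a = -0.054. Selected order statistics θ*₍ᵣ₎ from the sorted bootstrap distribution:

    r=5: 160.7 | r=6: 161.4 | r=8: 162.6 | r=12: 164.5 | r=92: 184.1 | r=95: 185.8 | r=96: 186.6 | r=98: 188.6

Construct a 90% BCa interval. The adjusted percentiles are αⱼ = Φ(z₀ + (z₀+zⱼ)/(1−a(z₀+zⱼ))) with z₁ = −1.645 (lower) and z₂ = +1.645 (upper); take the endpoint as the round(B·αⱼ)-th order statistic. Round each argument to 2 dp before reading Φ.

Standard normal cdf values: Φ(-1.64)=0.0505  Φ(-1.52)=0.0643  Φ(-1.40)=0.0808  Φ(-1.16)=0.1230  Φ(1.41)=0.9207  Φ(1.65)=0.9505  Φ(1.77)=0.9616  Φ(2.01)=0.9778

Lower: z₀ + z₁ = 0.075 + (-1.645) = -1.570; 1 − a(z₀+z₁) = 1 − (-0.054)(-1.570) = 0.9152; argument = 0.075 + (-1.570)/0.9152 = -1.6404 → -1.64.
α₁ = Φ(-1.64) = 0.0505; rank = round(100 × 0.0505) = 5; θ*₍5₎ = 160.7.
Upper: z₀ + z₂ = 1.720; 1 − a(z₀+z₂) = 1.0929; argument = 1.6488 → 1.65; α₂ = 0.9505; rank = 95; θ*₍95₎ = 185.8.

(160.7, 185.8)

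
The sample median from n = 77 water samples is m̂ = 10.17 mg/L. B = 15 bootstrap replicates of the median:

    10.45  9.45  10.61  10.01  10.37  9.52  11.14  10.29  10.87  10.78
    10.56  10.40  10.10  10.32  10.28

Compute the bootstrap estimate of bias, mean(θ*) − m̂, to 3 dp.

mean(θ*) = (10.45 + 9.45 + 10.61 + 10.01 + 10.37 + 9.52 + 11.14 + 10.29 + 10.87 + 10.78 + 10.56 + 10.40 + 10.10 + 10.32 + 10.28) / 15 = 10.3433
bias = 10.3433 − 10.17

bias = +0.173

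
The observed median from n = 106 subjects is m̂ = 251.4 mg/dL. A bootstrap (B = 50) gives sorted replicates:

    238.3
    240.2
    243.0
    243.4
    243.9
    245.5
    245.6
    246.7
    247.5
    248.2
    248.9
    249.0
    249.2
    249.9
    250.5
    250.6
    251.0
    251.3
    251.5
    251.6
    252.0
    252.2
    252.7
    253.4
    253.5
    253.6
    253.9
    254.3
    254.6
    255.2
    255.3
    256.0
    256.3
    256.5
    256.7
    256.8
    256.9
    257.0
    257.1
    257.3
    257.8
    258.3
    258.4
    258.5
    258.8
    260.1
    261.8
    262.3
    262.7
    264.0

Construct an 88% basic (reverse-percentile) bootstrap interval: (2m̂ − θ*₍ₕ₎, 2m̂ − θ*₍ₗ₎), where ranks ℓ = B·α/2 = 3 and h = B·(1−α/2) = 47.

(241.0, 259.8)

Percentile endpoints at ranks 3 and 47: θ*₍3₎ = 243.0, θ*₍47₎ = 261.8.
Basic interval reflects these around m̂:
  lower = 2 × 251.4 − 261.8 = 241.0
  upper = 2 × 251.4 − 243.0 = 259.8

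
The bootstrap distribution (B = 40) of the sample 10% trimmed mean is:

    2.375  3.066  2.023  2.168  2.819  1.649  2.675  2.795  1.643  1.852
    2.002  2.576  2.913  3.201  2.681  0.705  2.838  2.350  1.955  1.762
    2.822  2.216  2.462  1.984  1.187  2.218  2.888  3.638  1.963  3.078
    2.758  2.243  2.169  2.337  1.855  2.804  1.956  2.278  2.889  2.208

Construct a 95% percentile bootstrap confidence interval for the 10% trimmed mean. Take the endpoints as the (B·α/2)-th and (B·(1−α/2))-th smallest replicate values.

(0.705, 3.201)

Sorted replicates: 0.705, 1.187, 1.643, 1.649, 1.762, 1.852, 1.855, 1.955, 1.956, 1.963, 1.984, 2.002, 2.023, 2.168, 2.169, 2.208, 2.216, 2.218, 2.243, 2.278, 2.337, 2.350, 2.375, 2.462, 2.576, 2.675, 2.681, 2.758, 2.795, 2.804, 2.819, 2.822, 2.838, 2.888, 2.889, 2.913, 3.066, 3.078, 3.201, 3.638
α = 0.05; lower rank = 40 × 0.025 = 1; upper rank = 40 × 0.975 = 39.
The 1st smallest replicate is 0.705; the 39th is 3.201.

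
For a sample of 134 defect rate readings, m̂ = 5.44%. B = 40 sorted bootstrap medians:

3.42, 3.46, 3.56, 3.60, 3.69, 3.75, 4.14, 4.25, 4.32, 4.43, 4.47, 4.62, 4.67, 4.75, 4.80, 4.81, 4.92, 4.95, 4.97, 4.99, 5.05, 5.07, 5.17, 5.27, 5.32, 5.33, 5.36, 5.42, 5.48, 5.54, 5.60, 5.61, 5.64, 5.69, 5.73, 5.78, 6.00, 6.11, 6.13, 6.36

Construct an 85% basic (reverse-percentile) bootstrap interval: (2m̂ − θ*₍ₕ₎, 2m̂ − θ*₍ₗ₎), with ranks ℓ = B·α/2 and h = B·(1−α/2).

Percentile endpoints at ranks 3 and 37: θ*₍3₎ = 3.56, θ*₍37₎ = 6.00.
Basic interval reflects these around m̂:
  lower = 2 × 5.44 − 6.00 = 4.88
  upper = 2 × 5.44 − 3.56 = 7.32

(4.88, 7.32)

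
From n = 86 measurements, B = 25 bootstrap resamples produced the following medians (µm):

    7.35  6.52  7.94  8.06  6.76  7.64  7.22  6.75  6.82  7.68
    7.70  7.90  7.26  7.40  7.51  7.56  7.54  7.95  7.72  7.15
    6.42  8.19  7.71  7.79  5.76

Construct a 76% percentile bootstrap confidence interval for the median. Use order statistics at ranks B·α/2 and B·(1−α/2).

(6.52, 7.94)

Sorted replicates: 5.76, 6.42, 6.52, 6.75, 6.76, 6.82, 7.15, 7.22, 7.26, 7.35, 7.40, 7.51, 7.54, 7.56, 7.64, 7.68, 7.70, 7.71, 7.72, 7.79, 7.90, 7.94, 7.95, 8.06, 8.19
α = 0.24; lower rank = 25 × 0.120 = 3; upper rank = 25 × 0.880 = 22.
The 3rd smallest replicate is 6.52; the 22nd is 7.94.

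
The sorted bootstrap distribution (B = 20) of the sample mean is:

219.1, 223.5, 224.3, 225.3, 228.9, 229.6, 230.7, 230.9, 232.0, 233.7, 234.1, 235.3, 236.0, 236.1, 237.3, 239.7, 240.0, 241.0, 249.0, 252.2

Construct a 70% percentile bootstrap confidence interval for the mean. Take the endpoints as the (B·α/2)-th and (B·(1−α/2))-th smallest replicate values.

(224.3, 240.0)

α = 0.30; lower rank = 20 × 0.150 = 3; upper rank = 20 × 0.850 = 17.
The 3rd smallest replicate is 224.3; the 17th is 240.0.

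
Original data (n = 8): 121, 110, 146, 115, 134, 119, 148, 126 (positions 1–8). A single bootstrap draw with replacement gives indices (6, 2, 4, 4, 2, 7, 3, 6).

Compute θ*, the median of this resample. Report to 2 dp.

Resample values: 119, 110, 115, 115, 110, 148, 146, 119.
Sorted: 110, 110, 115, 115, 119, 119, 146, 148
Median = average of the two middle values = 117.00

θ* = 117.00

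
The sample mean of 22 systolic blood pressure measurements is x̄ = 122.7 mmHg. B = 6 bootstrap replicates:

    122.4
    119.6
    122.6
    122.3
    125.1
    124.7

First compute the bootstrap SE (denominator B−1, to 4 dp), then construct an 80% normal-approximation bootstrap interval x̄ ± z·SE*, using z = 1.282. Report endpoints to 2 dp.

Mean of replicates = 122.7833; sum of squared deviations = 19.5883; SE* = √(19.5883/5) = 1.9793
Margin = 1.282 × 1.9793 = 2.537
Interval: 122.7 ± 2.537

(120.16, 125.24)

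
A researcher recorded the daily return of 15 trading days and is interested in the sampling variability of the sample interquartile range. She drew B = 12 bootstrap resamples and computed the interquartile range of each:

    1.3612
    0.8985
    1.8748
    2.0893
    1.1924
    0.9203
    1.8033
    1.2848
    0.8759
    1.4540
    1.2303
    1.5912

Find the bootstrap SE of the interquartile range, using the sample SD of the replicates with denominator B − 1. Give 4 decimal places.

SE* = 0.3979

Bootstrap SE is the standard deviation of the 12 replicate interquartile ranges.
Mean of replicates: (1.3612 + 0.8985 + 1.8748 + 2.0893 + 1.1924 + 0.9203 + 1.8033 + 1.2848 + 0.8759 + 1.4540 + 1.2303 + 1.5912) / 12 = 16.57600 / 12 = 1.38133
Sum of squared deviations: (−0.02013)² + (−0.48283)² + (+0.49347)² + (+0.70797)² + (−0.18893)² + (−0.46103)² + (+0.42197)² + (−0.09653)² + (−0.50543)² + (+0.07267)² + (−0.15103)² + (+0.20987)² = 1.74148
Variance = 1.74148 / 11 = 0.15832
SE* = √0.15832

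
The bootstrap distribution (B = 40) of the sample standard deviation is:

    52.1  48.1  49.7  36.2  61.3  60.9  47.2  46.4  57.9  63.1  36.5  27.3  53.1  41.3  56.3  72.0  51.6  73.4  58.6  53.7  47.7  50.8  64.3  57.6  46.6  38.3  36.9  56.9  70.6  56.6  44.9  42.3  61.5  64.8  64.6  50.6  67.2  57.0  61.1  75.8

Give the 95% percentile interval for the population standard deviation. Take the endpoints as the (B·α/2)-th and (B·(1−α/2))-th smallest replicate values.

Sorted replicates: 27.3, 36.2, 36.5, 36.9, 38.3, 41.3, 42.3, 44.9, 46.4, 46.6, 47.2, 47.7, 48.1, 49.7, 50.6, 50.8, 51.6, 52.1, 53.1, 53.7, 56.3, 56.6, 56.9, 57.0, 57.6, 57.9, 58.6, 60.9, 61.1, 61.3, 61.5, 63.1, 64.3, 64.6, 64.8, 67.2, 70.6, 72.0, 73.4, 75.8
α = 0.05; lower rank = 40 × 0.025 = 1; upper rank = 40 × 0.975 = 39.
The 1st smallest replicate is 27.3; the 39th is 73.4.

(27.3, 73.4)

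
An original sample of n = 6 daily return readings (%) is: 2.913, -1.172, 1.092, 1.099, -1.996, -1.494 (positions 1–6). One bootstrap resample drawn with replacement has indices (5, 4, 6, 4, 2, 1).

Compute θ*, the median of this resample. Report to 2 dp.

Resample values: -1.996, 1.099, -1.494, 1.099, -1.172, 2.913.
Sorted: -1.996, -1.494, -1.172, 1.099, 1.099, 2.913
Median = average of the two middle values = -0.04

θ* = -0.04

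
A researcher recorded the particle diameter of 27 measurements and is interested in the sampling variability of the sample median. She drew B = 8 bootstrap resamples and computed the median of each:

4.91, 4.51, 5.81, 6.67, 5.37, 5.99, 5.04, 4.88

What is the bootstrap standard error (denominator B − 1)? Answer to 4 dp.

SE* = 0.7134

Bootstrap SE is the standard deviation of the 8 replicate medians.
Mean of replicates: (4.91 + 4.51 + 5.81 + 6.67 + 5.37 + 5.99 + 5.04 + 4.88) / 8 = 43.18000 / 8 = 5.39750
Sum of squared deviations: (−0.48750)² + (−0.88750)² + (+0.41250)² + (+1.27250)² + (−0.02750)² + (+0.59250)² + (−0.35750)² + (−0.51750)² = 3.56215
Variance = 3.56215 / 7 = 0.50888
SE* = √0.50888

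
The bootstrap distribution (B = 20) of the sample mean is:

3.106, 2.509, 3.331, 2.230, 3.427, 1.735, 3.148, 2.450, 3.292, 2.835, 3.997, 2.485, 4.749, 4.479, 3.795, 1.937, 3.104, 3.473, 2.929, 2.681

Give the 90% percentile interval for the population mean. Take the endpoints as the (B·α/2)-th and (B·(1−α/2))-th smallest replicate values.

(1.735, 4.479)

Sorted replicates: 1.735, 1.937, 2.230, 2.450, 2.485, 2.509, 2.681, 2.835, 2.929, 3.104, 3.106, 3.148, 3.292, 3.331, 3.427, 3.473, 3.795, 3.997, 4.479, 4.749
α = 0.10; lower rank = 20 × 0.050 = 1; upper rank = 20 × 0.950 = 19.
The 1st smallest replicate is 1.735; the 19th is 4.479.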